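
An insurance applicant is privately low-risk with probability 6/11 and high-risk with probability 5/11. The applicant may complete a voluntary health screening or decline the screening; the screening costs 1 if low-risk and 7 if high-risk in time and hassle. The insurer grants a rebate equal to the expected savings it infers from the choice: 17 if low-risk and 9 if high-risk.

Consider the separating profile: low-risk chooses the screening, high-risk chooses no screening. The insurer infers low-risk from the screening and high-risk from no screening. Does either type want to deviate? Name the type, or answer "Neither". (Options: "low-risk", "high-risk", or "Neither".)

The screening pays 17; no screening pays 9.
low-risk: assigned the screening, nets 17 − 1 = 16; deviating to no screening nets 9.
high-risk: assigned no screening, nets 9; deviating to the screening nets 17 − 7 = 10.
The high-risk type gains 1 by deviating.

high-risk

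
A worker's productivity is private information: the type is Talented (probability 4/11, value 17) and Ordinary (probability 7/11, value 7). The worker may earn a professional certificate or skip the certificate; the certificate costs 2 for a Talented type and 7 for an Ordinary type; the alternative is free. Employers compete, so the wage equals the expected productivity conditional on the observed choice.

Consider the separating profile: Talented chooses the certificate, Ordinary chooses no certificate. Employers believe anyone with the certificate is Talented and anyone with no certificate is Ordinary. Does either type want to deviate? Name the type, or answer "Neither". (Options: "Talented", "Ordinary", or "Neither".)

The certificate pays 17; no certificate pays 7.
Talented: assigned the certificate, nets 17 − 2 = 15; deviating to no certificate nets 7.
Ordinary: assigned no certificate, nets 7; deviating to the certificate nets 17 − 7 = 10.
The Ordinary type gains 3 by deviating.

Ordinary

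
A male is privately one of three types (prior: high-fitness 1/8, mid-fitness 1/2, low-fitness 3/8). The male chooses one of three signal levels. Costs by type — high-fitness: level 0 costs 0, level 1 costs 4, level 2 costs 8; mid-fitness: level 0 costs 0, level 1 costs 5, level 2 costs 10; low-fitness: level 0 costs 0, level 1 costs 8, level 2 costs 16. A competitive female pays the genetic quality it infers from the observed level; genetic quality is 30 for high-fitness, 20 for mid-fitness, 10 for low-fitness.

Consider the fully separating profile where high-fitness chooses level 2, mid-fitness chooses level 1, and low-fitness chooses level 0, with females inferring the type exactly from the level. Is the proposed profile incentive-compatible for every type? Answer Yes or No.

No

Separating mating payoffs: level 2 → 30, level 1 → 20, level 0 → 10.
high-fitness (assigned level 2): level 0: 10 − 0 = 10; level 1: 20 − 4 = 16; level 2: 30 − 8 = 22. high-fitness stays.
mid-fitness (assigned level 1): level 0: 10 − 0 = 10; level 1: 20 − 5 = 15; level 2: 30 − 10 = 20. mid-fitness prefers level 2.
low-fitness (assigned level 0): level 0: 10 − 0 = 10; level 1: 20 − 8 = 12; level 2: 30 − 16 = 14. low-fitness prefers level 2.
At least one type deviates; the separating profile fails.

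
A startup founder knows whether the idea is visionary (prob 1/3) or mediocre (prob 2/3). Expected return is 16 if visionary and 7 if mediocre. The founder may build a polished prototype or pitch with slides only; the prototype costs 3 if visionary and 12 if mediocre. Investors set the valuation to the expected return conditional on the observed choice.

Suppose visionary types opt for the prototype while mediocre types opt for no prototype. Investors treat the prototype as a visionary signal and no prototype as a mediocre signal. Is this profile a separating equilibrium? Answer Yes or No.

Under these beliefs, the prototype earns valuation 16 and no prototype earns valuation 7.
visionary: the prototype nets 16 − 3 = 13; no prototype nets 7. visionary prefers the prototype.
mediocre: the prototype nets 16 − 12 = 4; no prototype nets 7. mediocre prefers no prototype.
Neither type deviates, so the separating profile is an equilibrium.

Yes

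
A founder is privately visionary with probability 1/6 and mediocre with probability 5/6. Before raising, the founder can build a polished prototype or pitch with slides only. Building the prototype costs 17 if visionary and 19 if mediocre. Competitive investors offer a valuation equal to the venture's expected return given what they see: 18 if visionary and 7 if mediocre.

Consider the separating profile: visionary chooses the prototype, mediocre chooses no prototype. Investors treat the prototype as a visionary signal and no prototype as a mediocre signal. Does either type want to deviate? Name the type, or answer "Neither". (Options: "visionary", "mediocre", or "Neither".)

visionary

The prototype pays 18; no prototype pays 7.
visionary: assigned the prototype, nets 18 − 17 = 1; deviating to no prototype nets 7.
mediocre: assigned no prototype, nets 7; deviating to the prototype nets 18 − 19 = -1.
The visionary type gains 6 by deviating.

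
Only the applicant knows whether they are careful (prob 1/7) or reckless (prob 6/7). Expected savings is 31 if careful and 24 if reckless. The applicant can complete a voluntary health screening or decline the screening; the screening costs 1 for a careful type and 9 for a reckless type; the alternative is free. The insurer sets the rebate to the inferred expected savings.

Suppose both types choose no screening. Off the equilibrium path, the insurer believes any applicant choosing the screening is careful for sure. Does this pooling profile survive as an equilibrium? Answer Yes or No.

No

On path, the insurer holds the prior and pays 1/7·31 + 6/7·24 = 25. Off path (the screening), believing careful, it pays 31.
careful: no screening nets 25; the screening nets 31 − 1 = 30. careful would deviate.
reckless: no screening nets 25; the screening nets 31 − 9 = 22. reckless stays.
A type deviates, so pooling fails.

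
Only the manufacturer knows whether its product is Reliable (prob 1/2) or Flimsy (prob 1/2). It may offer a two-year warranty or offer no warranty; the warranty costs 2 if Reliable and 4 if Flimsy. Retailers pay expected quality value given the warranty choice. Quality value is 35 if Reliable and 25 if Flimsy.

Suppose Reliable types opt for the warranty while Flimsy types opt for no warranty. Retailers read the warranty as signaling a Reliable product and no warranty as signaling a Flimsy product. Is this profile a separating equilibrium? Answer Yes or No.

No

Under these beliefs, the warranty earns price 35 and no warranty earns price 25.
Reliable: the warranty nets 35 − 2 = 33; no warranty nets 25. Reliable prefers the warranty.
Flimsy: the warranty nets 35 − 4 = 31; no warranty nets 25. Flimsy would deviate to the warranty.
Flimsy has a profitable deviation, so the profile is not an equilibrium.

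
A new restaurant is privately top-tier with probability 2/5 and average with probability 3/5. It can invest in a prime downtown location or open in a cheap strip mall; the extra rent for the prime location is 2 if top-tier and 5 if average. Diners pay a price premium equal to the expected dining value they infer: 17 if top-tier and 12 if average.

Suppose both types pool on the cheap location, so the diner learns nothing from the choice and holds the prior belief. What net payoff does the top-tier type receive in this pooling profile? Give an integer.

14

Pooled price premium = 2/5·17 + 3/5·12 = 14.
top-tier pays no cost for the cheap location, so net payoff = 14.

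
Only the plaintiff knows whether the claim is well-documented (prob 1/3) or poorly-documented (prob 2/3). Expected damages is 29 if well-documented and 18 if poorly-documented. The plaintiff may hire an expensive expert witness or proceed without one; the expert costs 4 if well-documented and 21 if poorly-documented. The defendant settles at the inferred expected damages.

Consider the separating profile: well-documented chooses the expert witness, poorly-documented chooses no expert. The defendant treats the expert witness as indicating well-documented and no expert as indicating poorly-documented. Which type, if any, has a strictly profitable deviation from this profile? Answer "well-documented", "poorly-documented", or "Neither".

The expert witness pays 29; no expert pays 18.
well-documented: assigned the expert witness, nets 29 − 4 = 25; deviating to no expert nets 18.
poorly-documented: assigned no expert, nets 18; deviating to the expert witness nets 29 − 21 = 8.
Both types strictly prefer their assigned action; no profitable deviation.

Neither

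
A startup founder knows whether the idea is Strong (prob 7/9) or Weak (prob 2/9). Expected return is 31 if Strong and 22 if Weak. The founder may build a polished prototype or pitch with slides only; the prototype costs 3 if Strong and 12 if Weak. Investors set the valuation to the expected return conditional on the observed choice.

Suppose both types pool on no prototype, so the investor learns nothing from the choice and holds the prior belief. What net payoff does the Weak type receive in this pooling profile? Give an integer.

29

Pooled valuation = 7/9·31 + 2/9·22 = 29.
Weak pays no cost for no prototype, so net payoff = 29.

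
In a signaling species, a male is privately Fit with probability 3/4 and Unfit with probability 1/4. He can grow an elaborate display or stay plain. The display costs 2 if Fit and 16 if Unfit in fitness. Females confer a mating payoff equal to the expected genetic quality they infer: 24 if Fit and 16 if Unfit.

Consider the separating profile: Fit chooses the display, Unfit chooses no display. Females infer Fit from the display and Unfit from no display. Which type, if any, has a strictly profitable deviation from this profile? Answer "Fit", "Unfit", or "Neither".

Neither

The display pays 24; no display pays 16.
Fit: assigned the display, nets 24 − 2 = 22; deviating to no display nets 16.
Unfit: assigned no display, nets 16; deviating to the display nets 24 − 16 = 8.
Both types strictly prefer their assigned action; no profitable deviation.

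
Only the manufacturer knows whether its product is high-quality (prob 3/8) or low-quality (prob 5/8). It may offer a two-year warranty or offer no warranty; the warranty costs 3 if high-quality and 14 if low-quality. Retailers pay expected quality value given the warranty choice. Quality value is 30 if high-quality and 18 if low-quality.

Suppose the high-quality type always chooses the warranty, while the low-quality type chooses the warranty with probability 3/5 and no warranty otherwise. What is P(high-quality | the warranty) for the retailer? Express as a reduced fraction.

1/2

P(the warranty) = (3/8)·1 + (5/8)·(3/5) = 3/4.
By Bayes' rule, P(high-quality | the warranty) = (3/8) / (3/4) = 1/2.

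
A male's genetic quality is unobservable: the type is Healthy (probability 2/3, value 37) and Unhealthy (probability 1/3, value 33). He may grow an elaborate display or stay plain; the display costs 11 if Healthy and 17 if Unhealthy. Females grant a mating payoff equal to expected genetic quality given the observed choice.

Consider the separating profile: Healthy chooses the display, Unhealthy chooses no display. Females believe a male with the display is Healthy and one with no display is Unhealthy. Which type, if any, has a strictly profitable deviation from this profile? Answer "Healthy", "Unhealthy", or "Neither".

The display pays 37; no display pays 33.
Healthy: assigned the display, nets 37 − 11 = 26; deviating to no display nets 33.
Unhealthy: assigned no display, nets 33; deviating to the display nets 37 − 17 = 20.
The Healthy type gains 7 by deviating.

Healthy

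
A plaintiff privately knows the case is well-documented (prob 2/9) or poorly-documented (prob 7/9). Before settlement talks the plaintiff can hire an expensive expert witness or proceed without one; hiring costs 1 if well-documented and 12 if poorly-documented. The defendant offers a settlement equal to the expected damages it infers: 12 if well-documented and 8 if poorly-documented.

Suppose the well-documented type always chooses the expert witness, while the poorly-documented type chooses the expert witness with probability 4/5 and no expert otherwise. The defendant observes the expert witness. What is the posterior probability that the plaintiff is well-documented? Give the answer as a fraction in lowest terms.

P(the expert witness) = (2/9)·1 + (7/9)·(4/5) = 38/45.
By Bayes' rule, P(well-documented | the expert witness) = (2/9) / (38/45) = 5/19.

5/19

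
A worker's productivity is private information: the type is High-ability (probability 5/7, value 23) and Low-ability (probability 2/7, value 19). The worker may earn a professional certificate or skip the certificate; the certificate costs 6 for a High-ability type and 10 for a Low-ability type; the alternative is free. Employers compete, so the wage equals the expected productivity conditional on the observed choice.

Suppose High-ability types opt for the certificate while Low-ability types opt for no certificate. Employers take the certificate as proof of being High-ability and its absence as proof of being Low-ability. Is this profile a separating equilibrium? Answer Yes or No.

Under these beliefs, the certificate earns wage 23 and no certificate earns wage 19.
High-ability: the certificate nets 23 − 6 = 17; no certificate nets 19. High-ability would deviate to no certificate.
Low-ability: the certificate nets 23 − 10 = 13; no certificate nets 19. Low-ability prefers no certificate.
High-ability has a profitable deviation, so the profile is not an equilibrium.

No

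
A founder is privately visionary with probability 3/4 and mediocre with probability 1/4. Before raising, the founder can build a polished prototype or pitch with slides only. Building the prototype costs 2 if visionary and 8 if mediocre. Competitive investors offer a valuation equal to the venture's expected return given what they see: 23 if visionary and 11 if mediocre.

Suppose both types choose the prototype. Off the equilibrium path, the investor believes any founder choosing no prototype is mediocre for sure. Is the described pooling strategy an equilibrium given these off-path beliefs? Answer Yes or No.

On path, the investor holds the prior and pays 3/4·23 + 1/4·11 = 20. Off path (no prototype), believing mediocre, it pays 11.
visionary: the prototype nets 20 − 2 = 18; no prototype nets 11. visionary stays.
mediocre: the prototype nets 20 − 8 = 12; no prototype nets 11. mediocre stays.
No type deviates, so pooling is sustained.

Yes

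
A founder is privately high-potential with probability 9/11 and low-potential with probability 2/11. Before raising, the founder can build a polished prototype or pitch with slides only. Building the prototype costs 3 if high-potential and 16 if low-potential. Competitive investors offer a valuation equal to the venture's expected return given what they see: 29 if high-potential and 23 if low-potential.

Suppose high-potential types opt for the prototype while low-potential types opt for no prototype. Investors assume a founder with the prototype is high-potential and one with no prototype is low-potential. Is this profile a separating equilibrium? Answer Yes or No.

Yes

Under these beliefs, the prototype earns valuation 29 and no prototype earns valuation 23.
high-potential: the prototype nets 29 − 3 = 26; no prototype nets 23. high-potential prefers the prototype.
low-potential: the prototype nets 29 − 16 = 13; no prototype nets 23. low-potential prefers no prototype.
Neither type deviates, so the separating profile is an equilibrium.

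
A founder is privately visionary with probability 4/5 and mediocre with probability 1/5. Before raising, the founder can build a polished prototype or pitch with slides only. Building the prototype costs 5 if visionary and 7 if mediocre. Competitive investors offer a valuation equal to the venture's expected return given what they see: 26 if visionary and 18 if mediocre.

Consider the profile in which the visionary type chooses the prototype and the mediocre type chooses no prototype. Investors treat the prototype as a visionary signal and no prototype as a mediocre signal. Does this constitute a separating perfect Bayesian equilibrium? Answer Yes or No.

No

Under these beliefs, the prototype earns valuation 26 and no prototype earns valuation 18.
visionary: the prototype nets 26 − 5 = 21; no prototype nets 18. visionary prefers the prototype.
mediocre: the prototype nets 26 − 7 = 19; no prototype nets 18. mediocre would deviate to the prototype.
mediocre has a profitable deviation, so the profile is not an equilibrium.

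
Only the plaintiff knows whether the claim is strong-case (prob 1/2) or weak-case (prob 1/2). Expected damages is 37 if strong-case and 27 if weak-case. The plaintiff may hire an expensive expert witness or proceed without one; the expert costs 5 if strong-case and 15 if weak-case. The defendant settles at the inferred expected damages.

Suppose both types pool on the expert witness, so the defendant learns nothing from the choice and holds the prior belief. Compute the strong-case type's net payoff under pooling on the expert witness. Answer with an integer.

27

Pooled settlement = 1/2·37 + 1/2·27 = 32.
strong-case pays cost 5 for the expert witness, so net payoff = 32 − 5 = 27.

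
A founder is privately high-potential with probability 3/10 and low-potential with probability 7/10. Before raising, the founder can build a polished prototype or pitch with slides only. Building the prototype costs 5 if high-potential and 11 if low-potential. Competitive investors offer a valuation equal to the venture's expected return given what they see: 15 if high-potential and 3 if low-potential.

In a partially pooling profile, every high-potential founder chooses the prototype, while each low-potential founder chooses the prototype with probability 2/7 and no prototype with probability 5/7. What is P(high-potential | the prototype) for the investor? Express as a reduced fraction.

3/5

P(the prototype) = (3/10)·1 + (7/10)·(2/7) = 1/2.
By Bayes' rule, P(high-potential | the prototype) = (3/10) / (1/2) = 3/5.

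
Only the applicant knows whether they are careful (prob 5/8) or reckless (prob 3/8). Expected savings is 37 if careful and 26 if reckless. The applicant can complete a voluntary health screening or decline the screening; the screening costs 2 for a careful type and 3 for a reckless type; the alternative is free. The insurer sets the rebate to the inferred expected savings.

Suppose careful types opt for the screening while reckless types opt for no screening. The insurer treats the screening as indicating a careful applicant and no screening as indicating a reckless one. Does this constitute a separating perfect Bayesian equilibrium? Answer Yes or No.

Under these beliefs, the screening earns rebate 37 and no screening earns rebate 26.
careful: the screening nets 37 − 2 = 35; no screening nets 26. careful prefers the screening.
reckless: the screening nets 37 − 3 = 34; no screening nets 26. reckless would deviate to the screening.
reckless has a profitable deviation, so the profile is not an equilibrium.

No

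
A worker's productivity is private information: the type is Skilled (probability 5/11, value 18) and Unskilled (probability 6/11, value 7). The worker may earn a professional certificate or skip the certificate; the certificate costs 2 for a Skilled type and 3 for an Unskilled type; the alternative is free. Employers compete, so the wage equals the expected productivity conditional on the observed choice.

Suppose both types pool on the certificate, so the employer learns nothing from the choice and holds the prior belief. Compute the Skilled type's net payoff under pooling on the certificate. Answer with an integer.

Pooled wage = 5/11·18 + 6/11·7 = 12.
Skilled pays cost 2 for the certificate, so net payoff = 12 − 2 = 10.

10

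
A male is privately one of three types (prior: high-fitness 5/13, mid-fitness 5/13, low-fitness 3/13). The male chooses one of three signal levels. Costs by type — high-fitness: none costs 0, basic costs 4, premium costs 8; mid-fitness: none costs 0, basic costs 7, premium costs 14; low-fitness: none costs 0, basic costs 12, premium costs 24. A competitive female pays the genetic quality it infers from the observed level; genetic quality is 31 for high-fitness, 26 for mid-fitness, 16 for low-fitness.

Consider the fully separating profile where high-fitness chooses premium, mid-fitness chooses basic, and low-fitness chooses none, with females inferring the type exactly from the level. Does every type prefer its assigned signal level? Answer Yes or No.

Yes

Separating mating payoffs: premium → 31, basic → 26, none → 16.
high-fitness (assigned premium): none: 16 − 0 = 16; basic: 26 − 4 = 22; premium: 31 − 8 = 23. high-fitness stays.
mid-fitness (assigned basic): none: 16 − 0 = 16; basic: 26 − 7 = 19; premium: 31 − 14 = 17. mid-fitness stays.
low-fitness (assigned none): none: 16 − 0 = 16; basic: 26 − 12 = 14; premium: 31 − 24 = 7. low-fitness stays.
Every type prefers its assigned level; separation holds.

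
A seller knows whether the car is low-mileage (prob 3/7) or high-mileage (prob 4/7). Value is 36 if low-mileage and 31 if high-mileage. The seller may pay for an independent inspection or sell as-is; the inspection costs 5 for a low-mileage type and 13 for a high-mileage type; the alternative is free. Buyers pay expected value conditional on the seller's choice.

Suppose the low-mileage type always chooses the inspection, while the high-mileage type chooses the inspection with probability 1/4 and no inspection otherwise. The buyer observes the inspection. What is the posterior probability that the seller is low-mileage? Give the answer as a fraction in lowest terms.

3/4

P(the inspection) = (3/7)·1 + (4/7)·(1/4) = 4/7.
By Bayes' rule, P(low-mileage | the inspection) = (3/7) / (4/7) = 3/4.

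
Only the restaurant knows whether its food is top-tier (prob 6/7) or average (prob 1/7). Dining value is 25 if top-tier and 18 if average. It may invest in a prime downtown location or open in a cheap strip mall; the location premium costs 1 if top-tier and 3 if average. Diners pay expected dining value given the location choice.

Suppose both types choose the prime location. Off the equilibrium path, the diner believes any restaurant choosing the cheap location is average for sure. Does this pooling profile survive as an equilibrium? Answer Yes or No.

On path, the diner holds the prior and pays 6/7·25 + 1/7·18 = 24. Off path (the cheap location), believing average, it pays 18.
top-tier: the prime location nets 24 − 1 = 23; the cheap location nets 18. top-tier stays.
average: the prime location nets 24 − 3 = 21; the cheap location nets 18. average stays.
No type deviates, so pooling is sustained.

Yes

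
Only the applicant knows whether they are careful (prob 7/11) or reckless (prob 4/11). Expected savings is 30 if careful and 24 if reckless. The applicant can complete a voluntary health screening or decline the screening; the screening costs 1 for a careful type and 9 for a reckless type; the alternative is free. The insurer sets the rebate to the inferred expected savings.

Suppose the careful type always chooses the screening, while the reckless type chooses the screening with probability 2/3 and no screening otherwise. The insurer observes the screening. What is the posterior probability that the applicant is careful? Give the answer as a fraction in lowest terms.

P(the screening) = (7/11)·1 + (4/11)·(2/3) = 29/33.
By Bayes' rule, P(careful | the screening) = (7/11) / (29/33) = 21/29.

21/29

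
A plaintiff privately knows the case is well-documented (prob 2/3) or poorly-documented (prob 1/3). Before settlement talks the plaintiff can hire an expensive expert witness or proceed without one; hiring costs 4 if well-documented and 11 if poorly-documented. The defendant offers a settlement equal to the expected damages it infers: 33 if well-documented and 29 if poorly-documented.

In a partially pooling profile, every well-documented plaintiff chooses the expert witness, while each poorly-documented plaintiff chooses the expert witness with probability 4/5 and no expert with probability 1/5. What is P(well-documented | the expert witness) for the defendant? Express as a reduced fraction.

5/7

P(the expert witness) = (2/3)·1 + (1/3)·(4/5) = 14/15.
By Bayes' rule, P(well-documented | the expert witness) = (2/3) / (14/15) = 5/7.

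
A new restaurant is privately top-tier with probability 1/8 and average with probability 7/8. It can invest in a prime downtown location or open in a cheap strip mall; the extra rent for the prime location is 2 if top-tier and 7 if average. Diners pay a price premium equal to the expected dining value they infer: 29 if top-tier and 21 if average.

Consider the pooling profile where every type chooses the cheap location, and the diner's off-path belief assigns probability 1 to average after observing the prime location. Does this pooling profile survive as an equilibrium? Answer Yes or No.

On path, the diner holds the prior and pays 1/8·29 + 7/8·21 = 22. Off path (the prime location), believing average, it pays 21.
top-tier: the cheap location nets 22; the prime location nets 21 − 2 = 19. top-tier stays.
average: the cheap location nets 22; the prime location nets 21 − 7 = 14. average stays.
No type deviates, so pooling is sustained.

Yes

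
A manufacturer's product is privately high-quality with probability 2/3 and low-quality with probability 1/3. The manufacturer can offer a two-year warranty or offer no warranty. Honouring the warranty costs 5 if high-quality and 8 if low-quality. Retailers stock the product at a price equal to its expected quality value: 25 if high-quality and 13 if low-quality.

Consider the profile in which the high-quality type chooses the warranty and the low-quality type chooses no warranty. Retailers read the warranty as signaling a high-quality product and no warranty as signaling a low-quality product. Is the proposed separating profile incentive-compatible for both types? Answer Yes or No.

No

Under these beliefs, the warranty earns price 25 and no warranty earns price 13.
high-quality: the warranty nets 25 − 5 = 20; no warranty nets 13. high-quality prefers the warranty.
low-quality: the warranty nets 25 − 8 = 17; no warranty nets 13. low-quality would deviate to the warranty.
low-quality has a profitable deviation, so the profile is not an equilibrium.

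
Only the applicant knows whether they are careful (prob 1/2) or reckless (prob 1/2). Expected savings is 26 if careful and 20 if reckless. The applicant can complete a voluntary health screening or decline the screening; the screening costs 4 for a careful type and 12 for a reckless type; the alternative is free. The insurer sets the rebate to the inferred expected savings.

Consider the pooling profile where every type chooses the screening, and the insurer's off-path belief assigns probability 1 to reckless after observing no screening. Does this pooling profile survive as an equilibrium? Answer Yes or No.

On path, the insurer holds the prior and pays 1/2·26 + 1/2·20 = 23. Off path (no screening), believing reckless, it pays 20.
careful: the screening nets 23 − 4 = 19; no screening nets 20. careful would deviate.
reckless: the screening nets 23 − 12 = 11; no screening nets 20. reckless would deviate.
A type deviates, so pooling fails.

No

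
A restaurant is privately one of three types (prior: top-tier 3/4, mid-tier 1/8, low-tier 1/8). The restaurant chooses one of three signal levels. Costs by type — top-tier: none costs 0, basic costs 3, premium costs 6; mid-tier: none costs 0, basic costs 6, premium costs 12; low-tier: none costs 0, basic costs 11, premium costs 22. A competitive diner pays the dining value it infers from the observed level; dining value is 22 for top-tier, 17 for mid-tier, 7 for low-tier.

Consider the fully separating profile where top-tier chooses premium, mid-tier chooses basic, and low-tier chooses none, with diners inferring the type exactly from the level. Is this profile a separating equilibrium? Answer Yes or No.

Yes

Separating price premiums: premium → 22, basic → 17, none → 7.
top-tier (assigned premium): none: 7 − 0 = 7; basic: 17 − 3 = 14; premium: 22 − 6 = 16. top-tier stays.
mid-tier (assigned basic): none: 7 − 0 = 7; basic: 17 − 6 = 11; premium: 22 − 12 = 10. mid-tier stays.
low-tier (assigned none): none: 7 − 0 = 7; basic: 17 − 11 = 6; premium: 22 − 22 = 0. low-tier stays.
Every type prefers its assigned level; separation holds.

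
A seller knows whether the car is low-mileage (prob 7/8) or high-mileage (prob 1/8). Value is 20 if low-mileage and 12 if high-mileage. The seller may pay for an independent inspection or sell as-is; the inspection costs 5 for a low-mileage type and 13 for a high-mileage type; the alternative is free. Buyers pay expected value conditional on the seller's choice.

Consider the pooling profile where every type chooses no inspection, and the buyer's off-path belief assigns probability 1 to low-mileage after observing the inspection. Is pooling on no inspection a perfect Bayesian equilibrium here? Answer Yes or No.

Yes

On path, the buyer holds the prior and pays 7/8·20 + 1/8·12 = 19. Off path (the inspection), believing low-mileage, it pays 20.
low-mileage: no inspection nets 19; the inspection nets 20 − 5 = 15. low-mileage stays.
high-mileage: no inspection nets 19; the inspection nets 20 − 13 = 7. high-mileage stays.
No type deviates, so pooling is sustained.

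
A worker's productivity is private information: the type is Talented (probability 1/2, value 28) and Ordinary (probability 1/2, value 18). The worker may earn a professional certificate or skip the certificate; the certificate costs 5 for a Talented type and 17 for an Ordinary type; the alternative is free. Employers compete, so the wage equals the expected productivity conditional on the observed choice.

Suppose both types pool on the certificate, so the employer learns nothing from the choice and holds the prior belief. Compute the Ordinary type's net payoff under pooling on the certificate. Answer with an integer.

Pooled wage = 1/2·28 + 1/2·18 = 23.
Ordinary pays cost 17 for the certificate, so net payoff = 23 − 17 = 6.

6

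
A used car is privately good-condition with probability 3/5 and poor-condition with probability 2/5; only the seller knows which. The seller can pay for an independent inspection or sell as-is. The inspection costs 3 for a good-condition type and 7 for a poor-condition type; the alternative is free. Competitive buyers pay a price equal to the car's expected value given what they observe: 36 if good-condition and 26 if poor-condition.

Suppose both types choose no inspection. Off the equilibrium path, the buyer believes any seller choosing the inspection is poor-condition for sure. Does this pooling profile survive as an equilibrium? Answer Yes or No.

On path, the buyer holds the prior and pays 3/5·36 + 2/5·26 = 32. Off path (the inspection), believing poor-condition, it pays 26.
good-condition: no inspection nets 32; the inspection nets 26 − 3 = 23. good-condition stays.
poor-condition: no inspection nets 32; the inspection nets 26 − 7 = 19. poor-condition stays.
No type deviates, so pooling is sustained.

Yes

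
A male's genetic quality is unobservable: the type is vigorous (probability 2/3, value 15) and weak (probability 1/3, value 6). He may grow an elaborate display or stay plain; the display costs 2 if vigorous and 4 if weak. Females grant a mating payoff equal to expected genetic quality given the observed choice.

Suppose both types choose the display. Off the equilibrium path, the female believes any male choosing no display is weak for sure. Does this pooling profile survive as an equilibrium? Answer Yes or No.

On path, the female holds the prior and pays 2/3·15 + 1/3·6 = 12. Off path (no display), believing weak, it pays 6.
vigorous: the display nets 12 − 2 = 10; no display nets 6. vigorous stays.
weak: the display nets 12 − 4 = 8; no display nets 6. weak stays.
No type deviates, so pooling is sustained.

Yes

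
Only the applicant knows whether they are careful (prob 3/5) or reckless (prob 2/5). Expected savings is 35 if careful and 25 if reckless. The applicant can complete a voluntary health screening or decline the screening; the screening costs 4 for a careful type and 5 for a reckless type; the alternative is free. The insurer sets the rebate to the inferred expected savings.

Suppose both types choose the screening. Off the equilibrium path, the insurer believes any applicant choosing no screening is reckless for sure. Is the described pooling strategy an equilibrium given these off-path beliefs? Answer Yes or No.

On path, the insurer holds the prior and pays 3/5·35 + 2/5·25 = 31. Off path (no screening), believing reckless, it pays 25.
careful: the screening nets 31 − 4 = 27; no screening nets 25. careful stays.
reckless: the screening nets 31 − 5 = 26; no screening nets 25. reckless stays.
No type deviates, so pooling is sustained.

Yes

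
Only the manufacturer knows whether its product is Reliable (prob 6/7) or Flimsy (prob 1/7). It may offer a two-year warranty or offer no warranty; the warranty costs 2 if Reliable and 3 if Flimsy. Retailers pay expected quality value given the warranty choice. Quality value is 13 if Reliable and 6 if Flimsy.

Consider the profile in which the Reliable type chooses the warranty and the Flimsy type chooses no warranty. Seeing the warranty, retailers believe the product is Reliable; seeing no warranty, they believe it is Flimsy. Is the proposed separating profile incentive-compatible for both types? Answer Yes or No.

Under these beliefs, the warranty earns price 13 and no warranty earns price 6.
Reliable: the warranty nets 13 − 2 = 11; no warranty nets 6. Reliable prefers the warranty.
Flimsy: the warranty nets 13 − 3 = 10; no warranty nets 6. Flimsy would deviate to the warranty.
Flimsy has a profitable deviation, so the profile is not an equilibrium.

No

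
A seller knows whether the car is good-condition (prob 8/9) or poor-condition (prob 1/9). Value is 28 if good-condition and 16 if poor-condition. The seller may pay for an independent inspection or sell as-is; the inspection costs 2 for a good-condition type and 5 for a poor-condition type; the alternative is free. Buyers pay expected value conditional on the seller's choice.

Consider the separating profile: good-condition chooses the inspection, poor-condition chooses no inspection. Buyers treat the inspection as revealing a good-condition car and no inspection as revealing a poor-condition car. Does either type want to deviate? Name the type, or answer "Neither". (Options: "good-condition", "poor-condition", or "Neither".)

The inspection pays 28; no inspection pays 16.
good-condition: assigned the inspection, nets 28 − 2 = 26; deviating to no inspection nets 16.
poor-condition: assigned no inspection, nets 16; deviating to the inspection nets 28 − 5 = 23.
The poor-condition type gains 7 by deviating.

poor-condition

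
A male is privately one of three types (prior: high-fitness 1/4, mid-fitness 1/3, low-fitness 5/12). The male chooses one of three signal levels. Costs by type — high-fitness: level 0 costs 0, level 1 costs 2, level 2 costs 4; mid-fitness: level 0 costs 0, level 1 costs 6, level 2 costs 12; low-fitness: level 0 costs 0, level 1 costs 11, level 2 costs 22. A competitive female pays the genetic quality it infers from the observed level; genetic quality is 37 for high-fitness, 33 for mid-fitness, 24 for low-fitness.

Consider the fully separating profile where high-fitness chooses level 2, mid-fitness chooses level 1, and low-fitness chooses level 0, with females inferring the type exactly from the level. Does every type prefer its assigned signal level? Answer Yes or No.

Separating mating payoffs: level 2 → 37, level 1 → 33, level 0 → 24.
high-fitness (assigned level 2): level 0: 24 − 0 = 24; level 1: 33 − 2 = 31; level 2: 37 − 4 = 33. high-fitness stays.
mid-fitness (assigned level 1): level 0: 24 − 0 = 24; level 1: 33 − 6 = 27; level 2: 37 − 12 = 25. mid-fitness stays.
low-fitness (assigned level 0): level 0: 24 − 0 = 24; level 1: 33 − 11 = 22; level 2: 37 − 22 = 15. low-fitness stays.
Every type prefers its assigned level; separation holds.

Yes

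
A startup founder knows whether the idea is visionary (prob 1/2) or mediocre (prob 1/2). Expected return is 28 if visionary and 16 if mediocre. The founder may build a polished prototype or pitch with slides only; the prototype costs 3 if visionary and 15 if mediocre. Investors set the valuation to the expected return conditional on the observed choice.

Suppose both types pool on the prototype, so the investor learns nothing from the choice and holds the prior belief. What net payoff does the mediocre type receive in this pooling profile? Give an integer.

7

Pooled valuation = 1/2·28 + 1/2·16 = 22.
mediocre pays cost 15 for the prototype, so net payoff = 22 − 15 = 7.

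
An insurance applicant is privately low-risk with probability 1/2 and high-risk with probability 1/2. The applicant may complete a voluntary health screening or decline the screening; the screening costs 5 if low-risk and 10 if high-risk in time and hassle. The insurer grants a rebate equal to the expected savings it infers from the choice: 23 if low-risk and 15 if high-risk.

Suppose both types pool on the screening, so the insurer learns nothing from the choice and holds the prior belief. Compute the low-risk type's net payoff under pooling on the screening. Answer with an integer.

14

Pooled rebate = 1/2·23 + 1/2·15 = 19.
low-risk pays cost 5 for the screening, so net payoff = 19 − 5 = 14.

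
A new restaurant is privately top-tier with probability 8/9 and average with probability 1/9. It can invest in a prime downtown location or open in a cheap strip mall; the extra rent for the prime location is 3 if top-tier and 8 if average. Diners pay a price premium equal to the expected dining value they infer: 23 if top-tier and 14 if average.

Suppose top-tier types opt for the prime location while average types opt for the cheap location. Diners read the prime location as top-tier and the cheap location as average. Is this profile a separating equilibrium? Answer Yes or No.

No

Under these beliefs, the prime location earns price premium 23 and the cheap location earns price premium 14.
top-tier: the prime location nets 23 − 3 = 20; the cheap location nets 14. top-tier prefers the prime location.
average: the prime location nets 23 − 8 = 15; the cheap location nets 14. average would deviate to the prime location.
average has a profitable deviation, so the profile is not an equilibrium.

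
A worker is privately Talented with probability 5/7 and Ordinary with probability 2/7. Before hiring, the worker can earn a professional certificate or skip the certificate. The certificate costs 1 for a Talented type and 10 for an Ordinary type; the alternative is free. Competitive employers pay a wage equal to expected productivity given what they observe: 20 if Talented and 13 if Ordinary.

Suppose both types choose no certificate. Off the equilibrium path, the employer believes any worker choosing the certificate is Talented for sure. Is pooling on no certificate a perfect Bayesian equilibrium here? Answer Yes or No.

No

On path, the employer holds the prior and pays 5/7·20 + 2/7·13 = 18. Off path (the certificate), believing Talented, it pays 20.
Talented: no certificate nets 18; the certificate nets 20 − 1 = 19. Talented would deviate.
Ordinary: no certificate nets 18; the certificate nets 20 − 10 = 10. Ordinary stays.
A type deviates, so pooling fails.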